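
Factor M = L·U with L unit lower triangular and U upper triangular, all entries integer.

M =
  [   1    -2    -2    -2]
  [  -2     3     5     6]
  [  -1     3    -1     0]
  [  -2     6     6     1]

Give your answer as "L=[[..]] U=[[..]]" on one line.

  R1 -= -2·R0 → [0,-1,1,2]
  R2 -= -1·R0 → [0,1,-3,-2]
  R3 -= -2·R0 → [0,2,2,-3]
  R2 -= -1·R1 → [0,0,-2,0]
  R3 -= -2·R1 → [0,0,4,1]
  R3 -= -2·R2 → [0,0,0,1]

L=[[1,0,0,0],[-2,1,0,0],[-1,-1,1,0],[-2,-2,-2,1]] U=[[1,-2,-2,-2],[0,-1,1,2],[0,0,-2,0],[0,0,0,1]]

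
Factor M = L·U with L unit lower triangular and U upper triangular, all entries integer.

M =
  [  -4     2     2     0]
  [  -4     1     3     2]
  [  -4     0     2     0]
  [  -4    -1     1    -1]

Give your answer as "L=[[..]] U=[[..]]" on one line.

L=[[1,0,0,0],[1,1,0,0],[1,2,1,0],[1,3,2,1]] U=[[-4,2,2,0],[0,-1,1,2],[0,0,-2,-4],[0,0,0,1]]

  R1 -= 1·R0 → [0,-1,1,2]
  R2 -= 1·R0 → [0,-2,0,0]
  R3 -= 1·R0 → [0,-3,-1,-1]
  R2 -= 2·R1 → [0,0,-2,-4]
  R3 -= 3·R1 → [0,0,-4,-7]
  R3 -= 2·R2 → [0,0,0,1]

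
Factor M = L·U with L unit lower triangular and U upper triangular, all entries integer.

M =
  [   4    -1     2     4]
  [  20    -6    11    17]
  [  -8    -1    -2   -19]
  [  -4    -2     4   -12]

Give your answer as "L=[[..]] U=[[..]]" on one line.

L=[[1,0,0,0],[5,1,0,0],[-2,3,1,0],[-1,3,-3,1]] U=[[4,-1,2,4],[0,-1,1,-3],[0,0,-1,-2],[0,0,0,-5]]

  R1 -= 5·R0 → [0,-1,1,-3]
  R2 -= -2·R0 → [0,-3,2,-11]
  R3 -= -1·R0 → [0,-3,6,-8]
  R2 -= 3·R1 → [0,0,-1,-2]
  R3 -= 3·R1 → [0,0,3,1]
  R3 -= -3·R2 → [0,0,0,-5]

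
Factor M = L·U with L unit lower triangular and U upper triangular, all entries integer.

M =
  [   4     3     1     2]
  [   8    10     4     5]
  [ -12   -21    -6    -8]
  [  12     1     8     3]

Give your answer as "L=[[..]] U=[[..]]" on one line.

L=[[1,0,0,0],[2,1,0,0],[-3,-3,1,0],[3,-2,3,1]] U=[[4,3,1,2],[0,4,2,1],[0,0,3,1],[0,0,0,-4]]

  row1 -= 2·row0 → [0,4,2,1]
  row2 -= -3·row0 → [0,-12,-3,-2]
  row3 -= 3·row0 → [0,-8,5,-3]
  row2 -= -3·row1 → [0,0,3,1]
  row3 -= -2·row1 → [0,0,9,-1]
  row3 -= 3·row2 → [0,0,0,-4]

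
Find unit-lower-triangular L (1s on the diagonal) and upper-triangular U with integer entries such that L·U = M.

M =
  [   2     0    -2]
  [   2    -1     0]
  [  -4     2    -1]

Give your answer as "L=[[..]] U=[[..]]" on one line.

  row1 -= 1·row0 → [0,-1,2]
  row2 -= -2·row0 → [0,2,-5]
  row2 -= -2·row1 → [0,0,-1]

L=[[1,0,0],[1,1,0],[-2,-2,1]] U=[[2,0,-2],[0,-1,2],[0,0,-1]]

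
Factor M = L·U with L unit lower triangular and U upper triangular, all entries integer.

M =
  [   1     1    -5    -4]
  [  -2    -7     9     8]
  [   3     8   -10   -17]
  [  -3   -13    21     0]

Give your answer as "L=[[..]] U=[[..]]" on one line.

L=[[1,0,0,0],[-2,1,0,0],[3,-1,1,0],[-3,2,2,1]] U=[[1,1,-5,-4],[0,-5,-1,0],[0,0,4,-5],[0,0,0,-2]]

  r1 -= -2·r0 → [0,-5,-1,0]
  r2 -= 3·r0 → [0,5,5,-5]
  r3 -= -3·r0 → [0,-10,6,-12]
  r2 -= -1·r1 → [0,0,4,-5]
  r3 -= 2·r1 → [0,0,8,-12]
  r3 -= 2·r2 → [0,0,0,-2]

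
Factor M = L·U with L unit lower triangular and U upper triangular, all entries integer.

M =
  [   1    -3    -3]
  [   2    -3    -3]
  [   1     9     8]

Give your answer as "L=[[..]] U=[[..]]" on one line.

L=[[1,0,0],[2,1,0],[1,4,1]] U=[[1,-3,-3],[0,3,3],[0,0,-1]]

  row1 -= 2·row0 → [0,3,3]
  row2 -= 1·row0 → [0,12,11]
  row2 -= 4·row1 → [0,0,-1]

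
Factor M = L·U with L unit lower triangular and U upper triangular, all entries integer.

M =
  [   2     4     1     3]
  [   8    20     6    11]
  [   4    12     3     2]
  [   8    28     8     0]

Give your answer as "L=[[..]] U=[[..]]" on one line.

  r1 -= 4·r0 → [0,4,2,-1]
  r2 -= 2·r0 → [0,4,1,-4]
  r3 -= 4·r0 → [0,12,4,-12]
  r2 -= 1·r1 → [0,0,-1,-3]
  r3 -= 3·r1 → [0,0,-2,-9]
  r3 -= 2·r2 → [0,0,0,-3]

L=[[1,0,0,0],[4,1,0,0],[2,1,1,0],[4,3,2,1]] U=[[2,4,1,3],[0,4,2,-1],[0,0,-1,-3],[0,0,0,-3]]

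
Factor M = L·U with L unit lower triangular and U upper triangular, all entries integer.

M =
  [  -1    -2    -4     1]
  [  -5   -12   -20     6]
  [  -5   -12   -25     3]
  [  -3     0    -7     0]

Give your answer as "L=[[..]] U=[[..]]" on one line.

L=[[1,0,0,0],[5,1,0,0],[5,1,1,0],[3,-3,-1,1]] U=[[-1,-2,-4,1],[0,-2,0,1],[0,0,-5,-3],[0,0,0,-3]]

  r1 -= 5·r0 → [0,-2,0,1]
  r2 -= 5·r0 → [0,-2,-5,-2]
  r3 -= 3·r0 → [0,6,5,-3]
  r2 -= 1·r1 → [0,0,-5,-3]
  r3 -= -3·r1 → [0,0,5,0]
  r3 -= -1·r2 → [0,0,0,-3]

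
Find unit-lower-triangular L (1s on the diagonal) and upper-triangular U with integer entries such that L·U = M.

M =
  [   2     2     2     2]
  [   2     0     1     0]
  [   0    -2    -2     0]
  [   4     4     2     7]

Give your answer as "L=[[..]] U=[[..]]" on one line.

L=[[1,0,0,0],[1,1,0,0],[0,1,1,0],[2,0,2,1]] U=[[2,2,2,2],[0,-2,-1,-2],[0,0,-1,2],[0,0,0,-1]]

  R1 -= 1·R0 → [0,-2,-1,-2]
  R2 -= 0·R0 → [0,-2,-2,0]
  R3 -= 2·R0 → [0,0,-2,3]
  R2 -= 1·R1 → [0,0,-1,2]
  R3 -= 0·R1 → [0,0,-2,3]
  R3 -= 2·R2 → [0,0,0,-1]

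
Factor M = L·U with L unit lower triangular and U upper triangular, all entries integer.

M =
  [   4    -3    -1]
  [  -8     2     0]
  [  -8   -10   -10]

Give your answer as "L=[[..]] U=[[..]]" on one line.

  row1 -= -2·row0 → [0,-4,-2]
  row2 -= -2·row0 → [0,-16,-12]
  row2 -= 4·row1 → [0,0,-4]

L=[[1,0,0],[-2,1,0],[-2,4,1]] U=[[4,-3,-1],[0,-4,-2],[0,0,-4]]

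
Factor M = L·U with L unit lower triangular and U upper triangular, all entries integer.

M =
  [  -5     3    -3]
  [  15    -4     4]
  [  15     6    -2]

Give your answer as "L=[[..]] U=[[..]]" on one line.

L=[[1,0,0],[-3,1,0],[-3,3,1]] U=[[-5,3,-3],[0,5,-5],[0,0,4]]

  r1 -= -3·r0 → [0,5,-5]
  r2 -= -3·r0 → [0,15,-11]
  r2 -= 3·r1 → [0,0,4]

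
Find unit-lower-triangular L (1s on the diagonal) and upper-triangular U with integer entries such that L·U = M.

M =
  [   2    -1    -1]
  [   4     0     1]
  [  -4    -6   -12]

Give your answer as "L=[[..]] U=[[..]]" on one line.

L=[[1,0,0],[2,1,0],[-2,-4,1]] U=[[2,-1,-1],[0,2,3],[0,0,-2]]

  r1 -= 2·r0 → [0,2,3]
  r2 -= -2·r0 → [0,-8,-14]
  r2 -= -4·r1 → [0,0,-2]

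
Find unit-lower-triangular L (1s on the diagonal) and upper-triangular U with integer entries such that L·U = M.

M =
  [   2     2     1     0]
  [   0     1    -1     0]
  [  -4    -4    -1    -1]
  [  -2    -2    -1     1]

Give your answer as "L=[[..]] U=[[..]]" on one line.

L=[[1,0,0,0],[0,1,0,0],[-2,0,1,0],[-1,0,0,1]] U=[[2,2,1,0],[0,1,-1,0],[0,0,1,-1],[0,0,0,1]]

  row1 -= 0·row0 → [0,1,-1,0]
  row2 -= -2·row0 → [0,0,1,-1]
  row3 -= -1·row0 → [0,0,0,1]
  row2 -= 0·row1 → [0,0,1,-1]
  row3 -= 0·row1 → [0,0,0,1]
  row3 -= 0·row2 → [0,0,0,1]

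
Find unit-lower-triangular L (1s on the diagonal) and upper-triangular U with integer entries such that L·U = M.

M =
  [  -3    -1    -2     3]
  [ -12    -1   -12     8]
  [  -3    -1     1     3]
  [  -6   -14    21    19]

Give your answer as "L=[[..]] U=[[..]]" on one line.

L=[[1,0,0,0],[4,1,0,0],[1,0,1,0],[2,-4,3,1]] U=[[-3,-1,-2,3],[0,3,-4,-4],[0,0,3,0],[0,0,0,-3]]

  row1 -= 4·row0 → [0,3,-4,-4]
  row2 -= 1·row0 → [0,0,3,0]
  row3 -= 2·row0 → [0,-12,25,13]
  row2 -= 0·row1 → [0,0,3,0]
  row3 -= -4·row1 → [0,0,9,-3]
  row3 -= 3·row2 → [0,0,0,-3]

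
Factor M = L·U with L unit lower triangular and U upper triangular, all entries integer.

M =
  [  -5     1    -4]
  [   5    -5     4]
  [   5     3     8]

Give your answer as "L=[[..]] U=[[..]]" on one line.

  R1 -= -1·R0 → [0,-4,0]
  R2 -= -1·R0 → [0,4,4]
  R2 -= -1·R1 → [0,0,4]

L=[[1,0,0],[-1,1,0],[-1,-1,1]] U=[[-5,1,-4],[0,-4,0],[0,0,4]]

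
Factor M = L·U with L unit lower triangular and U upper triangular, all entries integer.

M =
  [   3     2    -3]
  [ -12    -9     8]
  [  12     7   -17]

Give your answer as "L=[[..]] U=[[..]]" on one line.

L=[[1,0,0],[-4,1,0],[4,1,1]] U=[[3,2,-3],[0,-1,-4],[0,0,-1]]

  R1 -= -4·R0 → [0,-1,-4]
  R2 -= 4·R0 → [0,-1,-5]
  R2 -= 1·R1 → [0,0,-1]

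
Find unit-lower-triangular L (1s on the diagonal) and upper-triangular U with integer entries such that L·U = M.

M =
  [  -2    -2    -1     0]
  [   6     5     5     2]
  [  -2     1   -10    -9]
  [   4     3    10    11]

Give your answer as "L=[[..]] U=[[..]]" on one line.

L=[[1,0,0,0],[-3,1,0,0],[1,-3,1,0],[-2,1,-2,1]] U=[[-2,-2,-1,0],[0,-1,2,2],[0,0,-3,-3],[0,0,0,3]]

  r1 -= -3·r0 → [0,-1,2,2]
  r2 -= 1·r0 → [0,3,-9,-9]
  r3 -= -2·r0 → [0,-1,8,11]
  r2 -= -3·r1 → [0,0,-3,-3]
  r3 -= 1·r1 → [0,0,6,9]
  r3 -= -2·r2 → [0,0,0,3]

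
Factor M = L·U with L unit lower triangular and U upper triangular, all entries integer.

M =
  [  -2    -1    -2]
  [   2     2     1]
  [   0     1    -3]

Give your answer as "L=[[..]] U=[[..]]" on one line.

  row1 -= -1·row0 → [0,1,-1]
  row2 -= 0·row0 → [0,1,-3]
  row2 -= 1·row1 → [0,0,-2]

L=[[1,0,0],[-1,1,0],[0,1,1]] U=[[-2,-1,-2],[0,1,-1],[0,0,-2]]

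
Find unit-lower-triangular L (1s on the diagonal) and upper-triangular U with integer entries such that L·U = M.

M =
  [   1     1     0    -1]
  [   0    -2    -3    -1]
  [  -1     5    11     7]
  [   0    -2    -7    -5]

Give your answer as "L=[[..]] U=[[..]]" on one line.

L=[[1,0,0,0],[0,1,0,0],[-1,-3,1,0],[0,1,-2,1]] U=[[1,1,0,-1],[0,-2,-3,-1],[0,0,2,3],[0,0,0,2]]

  row1 -= 0·row0 → [0,-2,-3,-1]
  row2 -= -1·row0 → [0,6,11,6]
  row3 -= 0·row0 → [0,-2,-7,-5]
  row2 -= -3·row1 → [0,0,2,3]
  row3 -= 1·row1 → [0,0,-4,-4]
  row3 -= -2·row2 → [0,0,0,2]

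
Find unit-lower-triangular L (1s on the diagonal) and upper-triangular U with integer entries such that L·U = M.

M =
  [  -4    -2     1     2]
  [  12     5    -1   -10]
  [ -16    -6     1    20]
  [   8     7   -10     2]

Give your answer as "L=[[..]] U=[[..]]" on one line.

  r1 -= -3·r0 → [0,-1,2,-4]
  r2 -= 4·r0 → [0,2,-3,12]
  r3 -= -2·r0 → [0,3,-8,6]
  r2 -= -2·r1 → [0,0,1,4]
  r3 -= -3·r1 → [0,0,-2,-6]
  r3 -= -2·r2 → [0,0,0,2]

L=[[1,0,0,0],[-3,1,0,0],[4,-2,1,0],[-2,-3,-2,1]] U=[[-4,-2,1,2],[0,-1,2,-4],[0,0,1,4],[0,0,0,2]]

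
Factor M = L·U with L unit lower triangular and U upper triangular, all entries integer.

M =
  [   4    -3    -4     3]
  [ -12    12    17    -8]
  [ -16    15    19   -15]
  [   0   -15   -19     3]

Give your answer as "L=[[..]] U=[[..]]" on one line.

  R1 -= -3·R0 → [0,3,5,1]
  R2 -= -4·R0 → [0,3,3,-3]
  R3 -= 0·R0 → [0,-15,-19,3]
  R2 -= 1·R1 → [0,0,-2,-4]
  R3 -= -5·R1 → [0,0,6,8]
  R3 -= -3·R2 → [0,0,0,-4]

L=[[1,0,0,0],[-3,1,0,0],[-4,1,1,0],[0,-5,-3,1]] U=[[4,-3,-4,3],[0,3,5,1],[0,0,-2,-4],[0,0,0,-4]]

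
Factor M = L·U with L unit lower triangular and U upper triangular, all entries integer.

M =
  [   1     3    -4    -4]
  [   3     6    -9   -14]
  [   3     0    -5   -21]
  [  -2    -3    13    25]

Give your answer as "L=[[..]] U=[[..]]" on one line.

  R1 -= 3·R0 → [0,-3,3,-2]
  R2 -= 3·R0 → [0,-9,7,-9]
  R3 -= -2·R0 → [0,3,5,17]
  R2 -= 3·R1 → [0,0,-2,-3]
  R3 -= -1·R1 → [0,0,8,15]
  R3 -= -4·R2 → [0,0,0,3]

L=[[1,0,0,0],[3,1,0,0],[3,3,1,0],[-2,-1,-4,1]] U=[[1,3,-4,-4],[0,-3,3,-2],[0,0,-2,-3],[0,0,0,3]]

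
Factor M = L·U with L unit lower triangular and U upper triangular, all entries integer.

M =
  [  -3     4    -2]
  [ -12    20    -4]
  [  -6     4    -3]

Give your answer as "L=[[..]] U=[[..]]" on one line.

L=[[1,0,0],[4,1,0],[2,-1,1]] U=[[-3,4,-2],[0,4,4],[0,0,5]]

  R1 -= 4·R0 → [0,4,4]
  R2 -= 2·R0 → [0,-4,1]
  R2 -= -1·R1 → [0,0,5]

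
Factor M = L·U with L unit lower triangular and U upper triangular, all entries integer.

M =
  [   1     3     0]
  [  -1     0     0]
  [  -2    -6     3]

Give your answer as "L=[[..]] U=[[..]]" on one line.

L=[[1,0,0],[-1,1,0],[-2,0,1]] U=[[1,3,0],[0,3,0],[0,0,3]]

  row1 -= -1·row0 → [0,3,0]
  row2 -= -2·row0 → [0,0,3]
  row2 -= 0·row1 → [0,0,3]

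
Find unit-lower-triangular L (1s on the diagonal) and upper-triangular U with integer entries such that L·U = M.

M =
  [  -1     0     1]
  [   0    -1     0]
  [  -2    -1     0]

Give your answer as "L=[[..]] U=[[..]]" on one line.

  R1 -= 0·R0 → [0,-1,0]
  R2 -= 2·R0 → [0,-1,-2]
  R2 -= 1·R1 → [0,0,-2]

L=[[1,0,0],[0,1,0],[2,1,1]] U=[[-1,0,1],[0,-1,0],[0,0,-2]]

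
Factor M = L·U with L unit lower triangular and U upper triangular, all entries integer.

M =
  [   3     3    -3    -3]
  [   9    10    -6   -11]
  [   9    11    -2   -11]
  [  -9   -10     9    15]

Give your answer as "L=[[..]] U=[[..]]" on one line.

L=[[1,0,0,0],[3,1,0,0],[3,2,1,0],[-3,-1,3,1]] U=[[3,3,-3,-3],[0,1,3,-2],[0,0,1,2],[0,0,0,-2]]

  r1 -= 3·r0 → [0,1,3,-2]
  r2 -= 3·r0 → [0,2,7,-2]
  r3 -= -3·r0 → [0,-1,0,6]
  r2 -= 2·r1 → [0,0,1,2]
  r3 -= -1·r1 → [0,0,3,4]
  r3 -= 3·r2 → [0,0,0,-2]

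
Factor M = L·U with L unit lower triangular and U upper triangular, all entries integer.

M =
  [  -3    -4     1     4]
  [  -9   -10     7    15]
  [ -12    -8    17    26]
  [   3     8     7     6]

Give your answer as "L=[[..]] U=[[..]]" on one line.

  row1 -= 3·row0 → [0,2,4,3]
  row2 -= 4·row0 → [0,8,13,10]
  row3 -= -1·row0 → [0,4,8,10]
  row2 -= 4·row1 → [0,0,-3,-2]
  row3 -= 2·row1 → [0,0,0,4]
  row3 -= 0·row2 → [0,0,0,4]

L=[[1,0,0,0],[3,1,0,0],[4,4,1,0],[-1,2,0,1]] U=[[-3,-4,1,4],[0,2,4,3],[0,0,-3,-2],[0,0,0,4]]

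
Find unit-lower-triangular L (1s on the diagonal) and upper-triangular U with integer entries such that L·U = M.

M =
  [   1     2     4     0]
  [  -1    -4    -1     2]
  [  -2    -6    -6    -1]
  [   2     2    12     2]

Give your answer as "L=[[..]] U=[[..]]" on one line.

L=[[1,0,0,0],[-1,1,0,0],[-2,1,1,0],[2,1,-1,1]] U=[[1,2,4,0],[0,-2,3,2],[0,0,-1,-3],[0,0,0,-3]]

  r1 -= -1·r0 → [0,-2,3,2]
  r2 -= -2·r0 → [0,-2,2,-1]
  r3 -= 2·r0 → [0,-2,4,2]
  r2 -= 1·r1 → [0,0,-1,-3]
  r3 -= 1·r1 → [0,0,1,0]
  r3 -= -1·r2 → [0,0,0,-3]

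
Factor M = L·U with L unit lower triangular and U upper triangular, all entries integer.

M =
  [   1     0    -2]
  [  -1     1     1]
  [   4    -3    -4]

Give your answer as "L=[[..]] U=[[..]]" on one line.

  r1 -= -1·r0 → [0,1,-1]
  r2 -= 4·r0 → [0,-3,4]
  r2 -= -3·r1 → [0,0,1]

L=[[1,0,0],[-1,1,0],[4,-3,1]] U=[[1,0,-2],[0,1,-1],[0,0,1]]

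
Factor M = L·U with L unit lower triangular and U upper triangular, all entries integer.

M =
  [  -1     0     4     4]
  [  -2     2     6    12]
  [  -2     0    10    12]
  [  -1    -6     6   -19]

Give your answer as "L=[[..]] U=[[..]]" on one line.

L=[[1,0,0,0],[2,1,0,0],[2,0,1,0],[1,-3,-2,1]] U=[[-1,0,4,4],[0,2,-2,4],[0,0,2,4],[0,0,0,-3]]

  R1 -= 2·R0 → [0,2,-2,4]
  R2 -= 2·R0 → [0,0,2,4]
  R3 -= 1·R0 → [0,-6,2,-23]
  R2 -= 0·R1 → [0,0,2,4]
  R3 -= -3·R1 → [0,0,-4,-11]
  R3 -= -2·R2 → [0,0,0,-3]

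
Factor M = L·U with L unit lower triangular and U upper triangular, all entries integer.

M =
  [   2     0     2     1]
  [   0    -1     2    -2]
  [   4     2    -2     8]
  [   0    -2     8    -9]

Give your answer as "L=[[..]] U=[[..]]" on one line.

L=[[1,0,0,0],[0,1,0,0],[2,-2,1,0],[0,2,-2,1]] U=[[2,0,2,1],[0,-1,2,-2],[0,0,-2,2],[0,0,0,-1]]

  row1 -= 0·row0 → [0,-1,2,-2]
  row2 -= 2·row0 → [0,2,-6,6]
  row3 -= 0·row0 → [0,-2,8,-9]
  row2 -= -2·row1 → [0,0,-2,2]
  row3 -= 2·row1 → [0,0,4,-5]
  row3 -= -2·row2 → [0,0,0,-1]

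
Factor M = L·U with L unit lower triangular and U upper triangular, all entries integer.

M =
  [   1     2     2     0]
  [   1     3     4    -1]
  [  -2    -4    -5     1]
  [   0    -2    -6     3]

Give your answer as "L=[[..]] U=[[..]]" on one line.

  row1 -= 1·row0 → [0,1,2,-1]
  row2 -= -2·row0 → [0,0,-1,1]
  row3 -= 0·row0 → [0,-2,-6,3]
  row2 -= 0·row1 → [0,0,-1,1]
  row3 -= -2·row1 → [0,0,-2,1]
  row3 -= 2·row2 → [0,0,0,-1]

L=[[1,0,0,0],[1,1,0,0],[-2,0,1,0],[0,-2,2,1]] U=[[1,2,2,0],[0,1,2,-1],[0,0,-1,1],[0,0,0,-1]]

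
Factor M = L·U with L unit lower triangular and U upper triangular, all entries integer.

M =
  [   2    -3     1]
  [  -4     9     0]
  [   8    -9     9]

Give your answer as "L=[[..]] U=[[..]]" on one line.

  R1 -= -2·R0 → [0,3,2]
  R2 -= 4·R0 → [0,3,5]
  R2 -= 1·R1 → [0,0,3]

L=[[1,0,0],[-2,1,0],[4,1,1]] U=[[2,-3,1],[0,3,2],[0,0,3]]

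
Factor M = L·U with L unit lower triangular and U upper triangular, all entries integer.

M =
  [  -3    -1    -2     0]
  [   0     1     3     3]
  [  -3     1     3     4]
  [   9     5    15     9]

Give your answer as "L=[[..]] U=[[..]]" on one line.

L=[[1,0,0,0],[0,1,0,0],[1,2,1,0],[-3,2,-3,1]] U=[[-3,-1,-2,0],[0,1,3,3],[0,0,-1,-2],[0,0,0,-3]]

  R1 -= 0·R0 → [0,1,3,3]
  R2 -= 1·R0 → [0,2,5,4]
  R3 -= -3·R0 → [0,2,9,9]
  R2 -= 2·R1 → [0,0,-1,-2]
  R3 -= 2·R1 → [0,0,3,3]
  R3 -= -3·R2 → [0,0,0,-3]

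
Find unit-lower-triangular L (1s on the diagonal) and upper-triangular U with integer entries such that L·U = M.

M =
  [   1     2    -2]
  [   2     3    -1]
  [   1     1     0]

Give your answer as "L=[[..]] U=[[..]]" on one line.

  r1 -= 2·r0 → [0,-1,3]
  r2 -= 1·r0 → [0,-1,2]
  r2 -= 1·r1 → [0,0,-1]

L=[[1,0,0],[2,1,0],[1,1,1]] U=[[1,2,-2],[0,-1,3],[0,0,-1]]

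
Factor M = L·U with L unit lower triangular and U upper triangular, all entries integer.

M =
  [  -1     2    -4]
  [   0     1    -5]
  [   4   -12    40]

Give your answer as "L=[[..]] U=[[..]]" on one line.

L=[[1,0,0],[0,1,0],[-4,-4,1]] U=[[-1,2,-4],[0,1,-5],[0,0,4]]

  R1 -= 0·R0 → [0,1,-5]
  R2 -= -4·R0 → [0,-4,24]
  R2 -= -4·R1 → [0,0,4]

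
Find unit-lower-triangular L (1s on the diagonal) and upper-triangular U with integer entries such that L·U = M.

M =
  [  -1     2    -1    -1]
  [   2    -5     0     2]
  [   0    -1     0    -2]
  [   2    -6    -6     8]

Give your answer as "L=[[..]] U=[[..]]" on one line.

  r1 -= -2·r0 → [0,-1,-2,0]
  r2 -= 0·r0 → [0,-1,0,-2]
  r3 -= -2·r0 → [0,-2,-8,6]
  r2 -= 1·r1 → [0,0,2,-2]
  r3 -= 2·r1 → [0,0,-4,6]
  r3 -= -2·r2 → [0,0,0,2]

L=[[1,0,0,0],[-2,1,0,0],[0,1,1,0],[-2,2,-2,1]] U=[[-1,2,-1,-1],[0,-1,-2,0],[0,0,2,-2],[0,0,0,2]]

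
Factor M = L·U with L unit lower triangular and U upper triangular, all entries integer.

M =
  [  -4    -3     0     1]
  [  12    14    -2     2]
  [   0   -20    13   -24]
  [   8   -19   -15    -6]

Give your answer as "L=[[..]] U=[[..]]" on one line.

L=[[1,0,0,0],[-3,1,0,0],[0,-4,1,0],[-2,-5,-5,1]] U=[[-4,-3,0,1],[0,5,-2,5],[0,0,5,-4],[0,0,0,1]]

  R1 -= -3·R0 → [0,5,-2,5]
  R2 -= 0·R0 → [0,-20,13,-24]
  R3 -= -2·R0 → [0,-25,-15,-4]
  R2 -= -4·R1 → [0,0,5,-4]
  R3 -= -5·R1 → [0,0,-25,21]
  R3 -= -5·R2 → [0,0,0,1]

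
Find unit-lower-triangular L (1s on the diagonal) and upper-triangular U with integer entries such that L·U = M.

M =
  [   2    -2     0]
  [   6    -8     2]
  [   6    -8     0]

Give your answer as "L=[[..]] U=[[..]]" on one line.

  r1 -= 3·r0 → [0,-2,2]
  r2 -= 3·r0 → [0,-2,0]
  r2 -= 1·r1 → [0,0,-2]

L=[[1,0,0],[3,1,0],[3,1,1]] U=[[2,-2,0],[0,-2,2],[0,0,-2]]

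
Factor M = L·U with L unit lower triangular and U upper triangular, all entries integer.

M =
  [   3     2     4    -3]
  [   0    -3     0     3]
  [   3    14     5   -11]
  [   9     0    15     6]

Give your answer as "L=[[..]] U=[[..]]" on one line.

  r1 -= 0·r0 → [0,-3,0,3]
  r2 -= 1·r0 → [0,12,1,-8]
  r3 -= 3·r0 → [0,-6,3,15]
  r2 -= -4·r1 → [0,0,1,4]
  r3 -= 2·r1 → [0,0,3,9]
  r3 -= 3·r2 → [0,0,0,-3]

L=[[1,0,0,0],[0,1,0,0],[1,-4,1,0],[3,2,3,1]] U=[[3,2,4,-3],[0,-3,0,3],[0,0,1,4],[0,0,0,-3]]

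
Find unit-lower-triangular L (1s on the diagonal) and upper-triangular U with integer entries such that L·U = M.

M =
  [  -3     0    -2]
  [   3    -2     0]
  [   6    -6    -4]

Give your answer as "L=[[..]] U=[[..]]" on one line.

L=[[1,0,0],[-1,1,0],[-2,3,1]] U=[[-3,0,-2],[0,-2,-2],[0,0,-2]]

  R1 -= -1·R0 → [0,-2,-2]
  R2 -= -2·R0 → [0,-6,-8]
  R2 -= 3·R1 → [0,0,-2]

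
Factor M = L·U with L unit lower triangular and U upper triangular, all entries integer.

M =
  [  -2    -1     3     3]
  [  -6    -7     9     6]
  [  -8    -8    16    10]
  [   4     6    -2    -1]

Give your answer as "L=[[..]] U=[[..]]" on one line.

  R1 -= 3·R0 → [0,-4,0,-3]
  R2 -= 4·R0 → [0,-4,4,-2]
  R3 -= -2·R0 → [0,4,4,5]
  R2 -= 1·R1 → [0,0,4,1]
  R3 -= -1·R1 → [0,0,4,2]
  R3 -= 1·R2 → [0,0,0,1]

L=[[1,0,0,0],[3,1,0,0],[4,1,1,0],[-2,-1,1,1]] U=[[-2,-1,3,3],[0,-4,0,-3],[0,0,4,1],[0,0,0,1]]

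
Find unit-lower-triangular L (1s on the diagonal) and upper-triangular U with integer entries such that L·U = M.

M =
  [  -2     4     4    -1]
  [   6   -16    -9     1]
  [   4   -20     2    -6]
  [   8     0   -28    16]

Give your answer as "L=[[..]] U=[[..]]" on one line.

  row1 -= -3·row0 → [0,-4,3,-2]
  row2 -= -2·row0 → [0,-12,10,-8]
  row3 -= -4·row0 → [0,16,-12,12]
  row2 -= 3·row1 → [0,0,1,-2]
  row3 -= -4·row1 → [0,0,0,4]
  row3 -= 0·row2 → [0,0,0,4]

L=[[1,0,0,0],[-3,1,0,0],[-2,3,1,0],[-4,-4,0,1]] U=[[-2,4,4,-1],[0,-4,3,-2],[0,0,1,-2],[0,0,0,4]]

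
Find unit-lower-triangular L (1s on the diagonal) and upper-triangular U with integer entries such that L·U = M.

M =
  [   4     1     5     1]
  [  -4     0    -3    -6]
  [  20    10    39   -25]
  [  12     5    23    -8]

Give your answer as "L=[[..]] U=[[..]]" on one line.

L=[[1,0,0,0],[-1,1,0,0],[5,5,1,0],[3,2,1,1]] U=[[4,1,5,1],[0,1,2,-5],[0,0,4,-5],[0,0,0,4]]

  R1 -= -1·R0 → [0,1,2,-5]
  R2 -= 5·R0 → [0,5,14,-30]
  R3 -= 3·R0 → [0,2,8,-11]
  R2 -= 5·R1 → [0,0,4,-5]
  R3 -= 2·R1 → [0,0,4,-1]
  R3 -= 1·R2 → [0,0,0,4]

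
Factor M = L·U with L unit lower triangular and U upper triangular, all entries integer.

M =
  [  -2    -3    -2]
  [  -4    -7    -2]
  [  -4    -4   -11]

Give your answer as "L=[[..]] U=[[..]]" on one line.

L=[[1,0,0],[2,1,0],[2,-2,1]] U=[[-2,-3,-2],[0,-1,2],[0,0,-3]]

  R1 -= 2·R0 → [0,-1,2]
  R2 -= 2·R0 → [0,2,-7]
  R2 -= -2·R1 → [0,0,-3]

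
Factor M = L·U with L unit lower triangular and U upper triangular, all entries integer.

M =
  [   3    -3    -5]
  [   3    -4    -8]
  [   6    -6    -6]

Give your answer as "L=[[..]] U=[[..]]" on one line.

  R1 -= 1·R0 → [0,-1,-3]
  R2 -= 2·R0 → [0,0,4]
  R2 -= 0·R1 → [0,0,4]

L=[[1,0,0],[1,1,0],[2,0,1]] U=[[3,-3,-5],[0,-1,-3],[0,0,4]]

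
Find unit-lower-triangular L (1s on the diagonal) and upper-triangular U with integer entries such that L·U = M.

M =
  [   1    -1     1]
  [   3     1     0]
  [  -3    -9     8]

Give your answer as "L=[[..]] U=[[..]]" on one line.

  row1 -= 3·row0 → [0,4,-3]
  row2 -= -3·row0 → [0,-12,11]
  row2 -= -3·row1 → [0,0,2]

L=[[1,0,0],[3,1,0],[-3,-3,1]] U=[[1,-1,1],[0,4,-3],[0,0,2]]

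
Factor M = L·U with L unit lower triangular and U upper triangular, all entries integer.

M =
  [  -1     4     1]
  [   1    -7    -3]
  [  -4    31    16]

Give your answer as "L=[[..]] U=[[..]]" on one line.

L=[[1,0,0],[-1,1,0],[4,-5,1]] U=[[-1,4,1],[0,-3,-2],[0,0,2]]

  row1 -= -1·row0 → [0,-3,-2]
  row2 -= 4·row0 → [0,15,12]
  row2 -= -5·row1 → [0,0,2]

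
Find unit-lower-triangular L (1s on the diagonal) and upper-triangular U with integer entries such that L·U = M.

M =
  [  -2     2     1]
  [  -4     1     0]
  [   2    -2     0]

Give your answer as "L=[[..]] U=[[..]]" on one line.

  R1 -= 2·R0 → [0,-3,-2]
  R2 -= -1·R0 → [0,0,1]
  R2 -= 0·R1 → [0,0,1]

L=[[1,0,0],[2,1,0],[-1,0,1]] U=[[-2,2,1],[0,-3,-2],[0,0,1]]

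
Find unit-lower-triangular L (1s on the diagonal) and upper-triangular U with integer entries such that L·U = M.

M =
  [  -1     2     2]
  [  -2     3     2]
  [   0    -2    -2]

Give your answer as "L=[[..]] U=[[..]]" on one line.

  r1 -= 2·r0 → [0,-1,-2]
  r2 -= 0·r0 → [0,-2,-2]
  r2 -= 2·r1 → [0,0,2]

L=[[1,0,0],[2,1,0],[0,2,1]] U=[[-1,2,2],[0,-1,-2],[0,0,2]]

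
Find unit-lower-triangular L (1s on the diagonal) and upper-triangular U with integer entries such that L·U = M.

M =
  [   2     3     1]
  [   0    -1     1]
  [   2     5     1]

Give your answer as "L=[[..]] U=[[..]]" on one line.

L=[[1,0,0],[0,1,0],[1,-2,1]] U=[[2,3,1],[0,-1,1],[0,0,2]]

  R1 -= 0·R0 → [0,-1,1]
  R2 -= 1·R0 → [0,2,0]
  R2 -= -2·R1 → [0,0,2]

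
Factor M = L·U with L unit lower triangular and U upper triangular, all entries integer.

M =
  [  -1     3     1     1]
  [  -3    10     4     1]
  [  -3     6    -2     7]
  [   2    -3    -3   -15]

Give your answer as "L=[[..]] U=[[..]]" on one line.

L=[[1,0,0,0],[3,1,0,0],[3,-3,1,0],[-2,3,2,1]] U=[[-1,3,1,1],[0,1,1,-2],[0,0,-2,-2],[0,0,0,-3]]

  row1 -= 3·row0 → [0,1,1,-2]
  row2 -= 3·row0 → [0,-3,-5,4]
  row3 -= -2·row0 → [0,3,-1,-13]
  row2 -= -3·row1 → [0,0,-2,-2]
  row3 -= 3·row1 → [0,0,-4,-7]
  row3 -= 2·row2 → [0,0,0,-3]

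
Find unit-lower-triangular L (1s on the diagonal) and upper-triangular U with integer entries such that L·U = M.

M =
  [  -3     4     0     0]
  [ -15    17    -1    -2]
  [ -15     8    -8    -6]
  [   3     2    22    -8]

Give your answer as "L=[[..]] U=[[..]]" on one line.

L=[[1,0,0,0],[5,1,0,0],[5,4,1,0],[-1,-2,-5,1]] U=[[-3,4,0,0],[0,-3,-1,-2],[0,0,-4,2],[0,0,0,-2]]

  R1 -= 5·R0 → [0,-3,-1,-2]
  R2 -= 5·R0 → [0,-12,-8,-6]
  R3 -= -1·R0 → [0,6,22,-8]
  R2 -= 4·R1 → [0,0,-4,2]
  R3 -= -2·R1 → [0,0,20,-12]
  R3 -= -5·R2 → [0,0,0,-2]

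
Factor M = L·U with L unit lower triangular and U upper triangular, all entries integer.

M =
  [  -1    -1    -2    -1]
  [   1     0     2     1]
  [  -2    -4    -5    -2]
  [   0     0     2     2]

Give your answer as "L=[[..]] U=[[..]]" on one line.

  row1 -= -1·row0 → [0,-1,0,0]
  row2 -= 2·row0 → [0,-2,-1,0]
  row3 -= 0·row0 → [0,0,2,2]
  row2 -= 2·row1 → [0,0,-1,0]
  row3 -= 0·row1 → [0,0,2,2]
  row3 -= -2·row2 → [0,0,0,2]

L=[[1,0,0,0],[-1,1,0,0],[2,2,1,0],[0,0,-2,1]] U=[[-1,-1,-2,-1],[0,-1,0,0],[0,0,-1,0],[0,0,0,2]]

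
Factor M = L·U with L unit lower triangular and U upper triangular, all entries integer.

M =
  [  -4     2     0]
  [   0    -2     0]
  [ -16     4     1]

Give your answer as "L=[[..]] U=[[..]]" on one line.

L=[[1,0,0],[0,1,0],[4,2,1]] U=[[-4,2,0],[0,-2,0],[0,0,1]]

  r1 -= 0·r0 → [0,-2,0]
  r2 -= 4·r0 → [0,-4,1]
  r2 -= 2·r1 → [0,0,1]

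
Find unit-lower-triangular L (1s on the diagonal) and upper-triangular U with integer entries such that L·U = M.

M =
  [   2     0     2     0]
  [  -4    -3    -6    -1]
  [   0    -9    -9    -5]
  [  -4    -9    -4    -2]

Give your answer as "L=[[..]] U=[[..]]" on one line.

  row1 -= -2·row0 → [0,-3,-2,-1]
  row2 -= 0·row0 → [0,-9,-9,-5]
  row3 -= -2·row0 → [0,-9,0,-2]
  row2 -= 3·row1 → [0,0,-3,-2]
  row3 -= 3·row1 → [0,0,6,1]
  row3 -= -2·row2 → [0,0,0,-3]

L=[[1,0,0,0],[-2,1,0,0],[0,3,1,0],[-2,3,-2,1]] U=[[2,0,2,0],[0,-3,-2,-1],[0,0,-3,-2],[0,0,0,-3]]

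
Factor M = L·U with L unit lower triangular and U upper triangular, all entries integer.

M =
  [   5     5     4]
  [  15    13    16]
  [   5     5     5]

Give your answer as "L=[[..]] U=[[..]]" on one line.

L=[[1,0,0],[3,1,0],[1,0,1]] U=[[5,5,4],[0,-2,4],[0,0,1]]

  R1 -= 3·R0 → [0,-2,4]
  R2 -= 1·R0 → [0,0,1]
  R2 -= 0·R1 → [0,0,1]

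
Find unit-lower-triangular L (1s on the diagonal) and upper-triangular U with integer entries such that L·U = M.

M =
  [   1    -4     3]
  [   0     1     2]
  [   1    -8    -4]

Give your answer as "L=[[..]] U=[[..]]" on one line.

  r1 -= 0·r0 → [0,1,2]
  r2 -= 1·r0 → [0,-4,-7]
  r2 -= -4·r1 → [0,0,1]

L=[[1,0,0],[0,1,0],[1,-4,1]] U=[[1,-4,3],[0,1,2],[0,0,1]]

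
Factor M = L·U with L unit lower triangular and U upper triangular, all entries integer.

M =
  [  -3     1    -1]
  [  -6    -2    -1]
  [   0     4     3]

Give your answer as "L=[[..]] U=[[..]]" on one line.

L=[[1,0,0],[2,1,0],[0,-1,1]] U=[[-3,1,-1],[0,-4,1],[0,0,4]]

  row1 -= 2·row0 → [0,-4,1]
  row2 -= 0·row0 → [0,4,3]
  row2 -= -1·row1 → [0,0,4]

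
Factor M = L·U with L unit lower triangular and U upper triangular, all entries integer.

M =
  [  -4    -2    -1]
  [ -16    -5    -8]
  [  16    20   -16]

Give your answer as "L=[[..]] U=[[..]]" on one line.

  row1 -= 4·row0 → [0,3,-4]
  row2 -= -4·row0 → [0,12,-20]
  row2 -= 4·row1 → [0,0,-4]

L=[[1,0,0],[4,1,0],[-4,4,1]] U=[[-4,-2,-1],[0,3,-4],[0,0,-4]]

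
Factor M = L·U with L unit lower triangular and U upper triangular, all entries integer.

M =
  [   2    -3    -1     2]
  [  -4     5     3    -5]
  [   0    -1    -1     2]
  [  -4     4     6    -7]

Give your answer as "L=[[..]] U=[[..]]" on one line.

L=[[1,0,0,0],[-2,1,0,0],[0,1,1,0],[-2,2,-1,1]] U=[[2,-3,-1,2],[0,-1,1,-1],[0,0,-2,3],[0,0,0,2]]

  r1 -= -2·r0 → [0,-1,1,-1]
  r2 -= 0·r0 → [0,-1,-1,2]
  r3 -= -2·r0 → [0,-2,4,-3]
  r2 -= 1·r1 → [0,0,-2,3]
  r3 -= 2·r1 → [0,0,2,-1]
  r3 -= -1·r2 → [0,0,0,2]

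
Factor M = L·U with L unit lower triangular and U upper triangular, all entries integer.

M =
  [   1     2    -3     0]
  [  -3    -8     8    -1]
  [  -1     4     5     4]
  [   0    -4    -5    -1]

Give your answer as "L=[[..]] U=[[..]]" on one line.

  r1 -= -3·r0 → [0,-2,-1,-1]
  r2 -= -1·r0 → [0,6,2,4]
  r3 -= 0·r0 → [0,-4,-5,-1]
  r2 -= -3·r1 → [0,0,-1,1]
  r3 -= 2·r1 → [0,0,-3,1]
  r3 -= 3·r2 → [0,0,0,-2]

L=[[1,0,0,0],[-3,1,0,0],[-1,-3,1,0],[0,2,3,1]] U=[[1,2,-3,0],[0,-2,-1,-1],[0,0,-1,1],[0,0,0,-2]]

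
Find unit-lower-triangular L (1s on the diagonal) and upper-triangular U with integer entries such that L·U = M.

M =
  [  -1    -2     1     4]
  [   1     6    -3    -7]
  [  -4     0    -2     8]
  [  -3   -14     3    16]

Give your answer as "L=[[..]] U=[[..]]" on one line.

  row1 -= -1·row0 → [0,4,-2,-3]
  row2 -= 4·row0 → [0,8,-6,-8]
  row3 -= 3·row0 → [0,-8,0,4]
  row2 -= 2·row1 → [0,0,-2,-2]
  row3 -= -2·row1 → [0,0,-4,-2]
  row3 -= 2·row2 → [0,0,0,2]

L=[[1,0,0,0],[-1,1,0,0],[4,2,1,0],[3,-2,2,1]] U=[[-1,-2,1,4],[0,4,-2,-3],[0,0,-2,-2],[0,0,0,2]]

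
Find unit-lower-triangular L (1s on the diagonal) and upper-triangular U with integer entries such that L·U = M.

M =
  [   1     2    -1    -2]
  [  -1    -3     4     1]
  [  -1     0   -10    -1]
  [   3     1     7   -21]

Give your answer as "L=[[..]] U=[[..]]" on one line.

L=[[1,0,0,0],[-1,1,0,0],[-1,-2,1,0],[3,5,1,1]] U=[[1,2,-1,-2],[0,-1,3,-1],[0,0,-5,-5],[0,0,0,-5]]

  R1 -= -1·R0 → [0,-1,3,-1]
  R2 -= -1·R0 → [0,2,-11,-3]
  R3 -= 3·R0 → [0,-5,10,-15]
  R2 -= -2·R1 → [0,0,-5,-5]
  R3 -= 5·R1 → [0,0,-5,-10]
  R3 -= 1·R2 → [0,0,0,-5]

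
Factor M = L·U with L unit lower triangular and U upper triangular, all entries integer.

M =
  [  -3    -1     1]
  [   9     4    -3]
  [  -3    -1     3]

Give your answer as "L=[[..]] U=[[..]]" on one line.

  row1 -= -3·row0 → [0,1,0]
  row2 -= 1·row0 → [0,0,2]
  row2 -= 0·row1 → [0,0,2]

L=[[1,0,0],[-3,1,0],[1,0,1]] U=[[-3,-1,1],[0,1,0],[0,0,2]]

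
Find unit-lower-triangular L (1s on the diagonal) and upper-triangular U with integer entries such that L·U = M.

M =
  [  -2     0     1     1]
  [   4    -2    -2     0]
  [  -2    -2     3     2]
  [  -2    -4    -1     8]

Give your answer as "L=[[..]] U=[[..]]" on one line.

  r1 -= -2·r0 → [0,-2,0,2]
  r2 -= 1·r0 → [0,-2,2,1]
  r3 -= 1·r0 → [0,-4,-2,7]
  r2 -= 1·r1 → [0,0,2,-1]
  r3 -= 2·r1 → [0,0,-2,3]
  r3 -= -1·r2 → [0,0,0,2]

L=[[1,0,0,0],[-2,1,0,0],[1,1,1,0],[1,2,-1,1]] U=[[-2,0,1,1],[0,-2,0,2],[0,0,2,-1],[0,0,0,2]]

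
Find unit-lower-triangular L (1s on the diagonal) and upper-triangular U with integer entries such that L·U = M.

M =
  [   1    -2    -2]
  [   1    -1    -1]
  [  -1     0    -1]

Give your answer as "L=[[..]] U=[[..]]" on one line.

L=[[1,0,0],[1,1,0],[-1,-2,1]] U=[[1,-2,-2],[0,1,1],[0,0,-1]]

  row1 -= 1·row0 → [0,1,1]
  row2 -= -1·row0 → [0,-2,-3]
  row2 -= -2·row1 → [0,0,-1]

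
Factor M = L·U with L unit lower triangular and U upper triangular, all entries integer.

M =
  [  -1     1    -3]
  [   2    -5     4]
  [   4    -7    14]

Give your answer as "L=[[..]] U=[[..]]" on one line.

L=[[1,0,0],[-2,1,0],[-4,1,1]] U=[[-1,1,-3],[0,-3,-2],[0,0,4]]

  R1 -= -2·R0 → [0,-3,-2]
  R2 -= -4·R0 → [0,-3,2]
  R2 -= 1·R1 → [0,0,4]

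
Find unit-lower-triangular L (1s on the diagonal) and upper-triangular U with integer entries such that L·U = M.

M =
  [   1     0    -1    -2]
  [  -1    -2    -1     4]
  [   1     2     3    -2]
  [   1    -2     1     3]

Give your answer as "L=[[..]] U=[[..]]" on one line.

  row1 -= -1·row0 → [0,-2,-2,2]
  row2 -= 1·row0 → [0,2,4,0]
  row3 -= 1·row0 → [0,-2,2,5]
  row2 -= -1·row1 → [0,0,2,2]
  row3 -= 1·row1 → [0,0,4,3]
  row3 -= 2·row2 → [0,0,0,-1]

L=[[1,0,0,0],[-1,1,0,0],[1,-1,1,0],[1,1,2,1]] U=[[1,0,-1,-2],[0,-2,-2,2],[0,0,2,2],[0,0,0,-1]]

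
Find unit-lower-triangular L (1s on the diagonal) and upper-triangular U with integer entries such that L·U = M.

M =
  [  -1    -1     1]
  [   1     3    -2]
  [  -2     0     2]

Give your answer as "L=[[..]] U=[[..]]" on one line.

  R1 -= -1·R0 → [0,2,-1]
  R2 -= 2·R0 → [0,2,0]
  R2 -= 1·R1 → [0,0,1]

L=[[1,0,0],[-1,1,0],[2,1,1]] U=[[-1,-1,1],[0,2,-1],[0,0,1]]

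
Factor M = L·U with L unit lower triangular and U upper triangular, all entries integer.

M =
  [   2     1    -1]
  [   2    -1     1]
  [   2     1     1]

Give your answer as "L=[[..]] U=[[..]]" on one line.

  R1 -= 1·R0 → [0,-2,2]
  R2 -= 1·R0 → [0,0,2]
  R2 -= 0·R1 → [0,0,2]

L=[[1,0,0],[1,1,0],[1,0,1]] U=[[2,1,-1],[0,-2,2],[0,0,2]]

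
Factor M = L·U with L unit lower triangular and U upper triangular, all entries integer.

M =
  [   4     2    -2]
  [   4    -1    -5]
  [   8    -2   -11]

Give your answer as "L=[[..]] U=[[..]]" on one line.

  row1 -= 1·row0 → [0,-3,-3]
  row2 -= 2·row0 → [0,-6,-7]
  row2 -= 2·row1 → [0,0,-1]

L=[[1,0,0],[1,1,0],[2,2,1]] U=[[4,2,-2],[0,-3,-3],[0,0,-1]]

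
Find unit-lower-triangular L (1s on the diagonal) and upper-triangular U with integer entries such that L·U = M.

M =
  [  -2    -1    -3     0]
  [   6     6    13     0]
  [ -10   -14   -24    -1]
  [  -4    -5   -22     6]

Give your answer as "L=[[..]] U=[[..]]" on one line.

  R1 -= -3·R0 → [0,3,4,0]
  R2 -= 5·R0 → [0,-9,-9,-1]
  R3 -= 2·R0 → [0,-3,-16,6]
  R2 -= -3·R1 → [0,0,3,-1]
  R3 -= -1·R1 → [0,0,-12,6]
  R3 -= -4·R2 → [0,0,0,2]

L=[[1,0,0,0],[-3,1,0,0],[5,-3,1,0],[2,-1,-4,1]] U=[[-2,-1,-3,0],[0,3,4,0],[0,0,3,-1],[0,0,0,2]]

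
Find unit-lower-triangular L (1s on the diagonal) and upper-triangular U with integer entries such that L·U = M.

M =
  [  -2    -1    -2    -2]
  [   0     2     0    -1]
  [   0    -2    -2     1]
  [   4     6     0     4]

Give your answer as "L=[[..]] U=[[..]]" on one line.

  row1 -= 0·row0 → [0,2,0,-1]
  row2 -= 0·row0 → [0,-2,-2,1]
  row3 -= -2·row0 → [0,4,-4,0]
  row2 -= -1·row1 → [0,0,-2,0]
  row3 -= 2·row1 → [0,0,-4,2]
  row3 -= 2·row2 → [0,0,0,2]

L=[[1,0,0,0],[0,1,0,0],[0,-1,1,0],[-2,2,2,1]] U=[[-2,-1,-2,-2],[0,2,0,-1],[0,0,-2,0],[0,0,0,2]]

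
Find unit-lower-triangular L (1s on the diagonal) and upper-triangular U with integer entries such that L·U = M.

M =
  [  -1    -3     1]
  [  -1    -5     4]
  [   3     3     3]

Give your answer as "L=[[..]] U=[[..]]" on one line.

L=[[1,0,0],[1,1,0],[-3,3,1]] U=[[-1,-3,1],[0,-2,3],[0,0,-3]]

  r1 -= 1·r0 → [0,-2,3]
  r2 -= -3·r0 → [0,-6,6]
  r2 -= 3·r1 → [0,0,-3]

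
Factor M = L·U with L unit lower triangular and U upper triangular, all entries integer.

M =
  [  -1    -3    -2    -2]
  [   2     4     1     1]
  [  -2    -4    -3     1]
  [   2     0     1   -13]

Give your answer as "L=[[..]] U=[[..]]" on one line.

  r1 -= -2·r0 → [0,-2,-3,-3]
  r2 -= 2·r0 → [0,2,1,5]
  r3 -= -2·r0 → [0,-6,-3,-17]
  r2 -= -1·r1 → [0,0,-2,2]
  r3 -= 3·r1 → [0,0,6,-8]
  r3 -= -3·r2 → [0,0,0,-2]

L=[[1,0,0,0],[-2,1,0,0],[2,-1,1,0],[-2,3,-3,1]] U=[[-1,-3,-2,-2],[0,-2,-3,-3],[0,0,-2,2],[0,0,0,-2]]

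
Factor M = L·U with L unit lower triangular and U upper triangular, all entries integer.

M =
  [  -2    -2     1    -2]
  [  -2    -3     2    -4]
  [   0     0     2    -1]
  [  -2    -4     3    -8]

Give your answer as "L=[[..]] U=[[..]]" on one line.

L=[[1,0,0,0],[1,1,0,0],[0,0,1,0],[1,2,0,1]] U=[[-2,-2,1,-2],[0,-1,1,-2],[0,0,2,-1],[0,0,0,-2]]

  R1 -= 1·R0 → [0,-1,1,-2]
  R2 -= 0·R0 → [0,0,2,-1]
  R3 -= 1·R0 → [0,-2,2,-6]
  R2 -= 0·R1 → [0,0,2,-1]
  R3 -= 2·R1 → [0,0,0,-2]
  R3 -= 0·R2 → [0,0,0,-2]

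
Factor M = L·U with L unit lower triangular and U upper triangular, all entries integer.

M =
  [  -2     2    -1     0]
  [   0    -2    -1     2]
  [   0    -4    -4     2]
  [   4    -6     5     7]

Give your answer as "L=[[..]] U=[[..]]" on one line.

  row1 -= 0·row0 → [0,-2,-1,2]
  row2 -= 0·row0 → [0,-4,-4,2]
  row3 -= -2·row0 → [0,-2,3,7]
  row2 -= 2·row1 → [0,0,-2,-2]
  row3 -= 1·row1 → [0,0,4,5]
  row3 -= -2·row2 → [0,0,0,1]

L=[[1,0,0,0],[0,1,0,0],[0,2,1,0],[-2,1,-2,1]] U=[[-2,2,-1,0],[0,-2,-1,2],[0,0,-2,-2],[0,0,0,1]]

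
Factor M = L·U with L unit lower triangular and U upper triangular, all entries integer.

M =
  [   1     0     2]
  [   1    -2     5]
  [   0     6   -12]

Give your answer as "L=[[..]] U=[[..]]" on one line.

L=[[1,0,0],[1,1,0],[0,-3,1]] U=[[1,0,2],[0,-2,3],[0,0,-3]]

  row1 -= 1·row0 → [0,-2,3]
  row2 -= 0·row0 → [0,6,-12]
  row2 -= -3·row1 → [0,0,-3]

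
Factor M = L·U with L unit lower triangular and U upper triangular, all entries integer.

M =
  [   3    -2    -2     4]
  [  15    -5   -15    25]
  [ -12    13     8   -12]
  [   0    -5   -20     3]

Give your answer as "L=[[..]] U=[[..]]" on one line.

  R1 -= 5·R0 → [0,5,-5,5]
  R2 -= -4·R0 → [0,5,0,4]
  R3 -= 0·R0 → [0,-5,-20,3]
  R2 -= 1·R1 → [0,0,5,-1]
  R3 -= -1·R1 → [0,0,-25,8]
  R3 -= -5·R2 → [0,0,0,3]

L=[[1,0,0,0],[5,1,0,0],[-4,1,1,0],[0,-1,-5,1]] U=[[3,-2,-2,4],[0,5,-5,5],[0,0,5,-1],[0,0,0,3]]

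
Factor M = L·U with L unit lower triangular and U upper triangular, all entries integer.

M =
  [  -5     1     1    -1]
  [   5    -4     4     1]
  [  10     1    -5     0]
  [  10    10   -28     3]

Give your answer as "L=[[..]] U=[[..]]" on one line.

L=[[1,0,0,0],[-1,1,0,0],[-2,-1,1,0],[-2,-4,-3,1]] U=[[-5,1,1,-1],[0,-3,5,0],[0,0,2,-2],[0,0,0,-5]]

  R1 -= -1·R0 → [0,-3,5,0]
  R2 -= -2·R0 → [0,3,-3,-2]
  R3 -= -2·R0 → [0,12,-26,1]
  R2 -= -1·R1 → [0,0,2,-2]
  R3 -= -4·R1 → [0,0,-6,1]
  R3 -= -3·R2 → [0,0,0,-5]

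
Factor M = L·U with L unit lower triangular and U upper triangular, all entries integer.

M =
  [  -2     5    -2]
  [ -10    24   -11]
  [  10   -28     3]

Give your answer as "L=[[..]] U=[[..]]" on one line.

  r1 -= 5·r0 → [0,-1,-1]
  r2 -= -5·r0 → [0,-3,-7]
  r2 -= 3·r1 → [0,0,-4]

L=[[1,0,0],[5,1,0],[-5,3,1]] U=[[-2,5,-2],[0,-1,-1],[0,0,-4]]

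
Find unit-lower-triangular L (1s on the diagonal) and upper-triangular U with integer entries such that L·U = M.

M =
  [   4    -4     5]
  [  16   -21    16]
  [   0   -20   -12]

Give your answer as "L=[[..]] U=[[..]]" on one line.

  r1 -= 4·r0 → [0,-5,-4]
  r2 -= 0·r0 → [0,-20,-12]
  r2 -= 4·r1 → [0,0,4]

L=[[1,0,0],[4,1,0],[0,4,1]] U=[[4,-4,5],[0,-5,-4],[0,0,4]]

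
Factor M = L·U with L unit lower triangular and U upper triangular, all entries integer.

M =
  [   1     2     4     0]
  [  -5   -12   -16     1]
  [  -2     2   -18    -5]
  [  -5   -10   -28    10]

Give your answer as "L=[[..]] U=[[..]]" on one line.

L=[[1,0,0,0],[-5,1,0,0],[-2,-3,1,0],[-5,0,-4,1]] U=[[1,2,4,0],[0,-2,4,1],[0,0,2,-2],[0,0,0,2]]

  R1 -= -5·R0 → [0,-2,4,1]
  R2 -= -2·R0 → [0,6,-10,-5]
  R3 -= -5·R0 → [0,0,-8,10]
  R2 -= -3·R1 → [0,0,2,-2]
  R3 -= 0·R1 → [0,0,-8,10]
  R3 -= -4·R2 → [0,0,0,2]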